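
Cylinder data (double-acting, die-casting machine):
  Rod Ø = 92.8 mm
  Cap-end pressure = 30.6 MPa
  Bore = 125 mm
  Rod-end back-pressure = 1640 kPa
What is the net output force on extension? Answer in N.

F ≈ 3.66e5 N

Cap-side area A_cap = π/4 × (125 mm)² = 12270 mm^2
Rod-side annular area A_ann = π/4 × (125² − 92.8²) = 5508 mm^2
Net thrust = P_cap·A_cap − P_rod·A_ann = 3.755e5 N − 9033 N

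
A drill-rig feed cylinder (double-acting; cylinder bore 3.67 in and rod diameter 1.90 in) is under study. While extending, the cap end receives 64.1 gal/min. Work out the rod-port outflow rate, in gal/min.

Q_out ≈ 46.9 gal/min

Cap-side area A_cap = π/4 × (3.67 in)² = 10.58 in^2
Rod-side annular area A_ann = π/4 × (3.67² − 1.90²) = 7.743 in^2
Piston speed v = Q_in/A_cap; rod-end outflow Q_out = v × A_ann = Q_in × A_ann/A_cap.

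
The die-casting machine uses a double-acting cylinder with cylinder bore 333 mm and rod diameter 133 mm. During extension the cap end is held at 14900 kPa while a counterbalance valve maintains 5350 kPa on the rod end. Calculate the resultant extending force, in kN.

Cap-side area A_cap = π/4 × (333 mm)² = 87090 mm^2
Rod-side annular area A_ann = π/4 × (333² − 133²) = 73200 mm^2
Net thrust = P_cap·A_cap − P_rod·A_ann = 1298 kN − 391.6 kN

F ≈ 906 kN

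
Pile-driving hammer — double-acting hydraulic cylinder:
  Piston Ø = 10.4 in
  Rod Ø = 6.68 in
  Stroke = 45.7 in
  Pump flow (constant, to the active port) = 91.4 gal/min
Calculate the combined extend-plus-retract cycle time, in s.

t ≈ 17.5 s

Cap-side area A_cap = π/4 × (10.4 in)² = 84.95 in^2
Rod-side annular area A_ann = π/4 × (10.4² − 6.68²) = 49.90 in^2
t_ext = A_cap·L/Q = 11.03 s
t_ret = A_ann·L/Q = 6.481 s
t_cycle = t_ext + t_ret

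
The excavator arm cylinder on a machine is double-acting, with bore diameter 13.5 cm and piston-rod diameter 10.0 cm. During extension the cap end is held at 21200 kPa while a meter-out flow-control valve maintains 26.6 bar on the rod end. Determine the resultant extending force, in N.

F ≈ 2.86e5 N

Cap-side area A_cap = π/4 × (13.5 cm)² = 143.1 cm^2
Rod-side annular area A_ann = π/4 × (13.5² − 10.0²) = 64.60 cm^2
Net thrust = P_cap·A_cap − P_rod·A_ann = 3.035e5 N − 17180 N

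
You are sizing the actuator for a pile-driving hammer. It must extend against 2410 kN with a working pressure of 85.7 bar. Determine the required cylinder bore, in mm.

D ≈ 598 mm

Extension force acts on the full piston face: F = P × (π/4)D².
D = √(4F / (πP)) = √(4 × 2410 kN / (π × 85.7 bar))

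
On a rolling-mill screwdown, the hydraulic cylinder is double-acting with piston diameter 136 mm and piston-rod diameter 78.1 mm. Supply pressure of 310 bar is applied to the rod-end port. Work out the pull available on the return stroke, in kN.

Rod-side annular area A_ann = π/4 × (136² − 78.1²) = 9736 mm^2
On retraction the pressure acts on the annular area (bore minus rod).
F = P × A_ann

F ≈ 302 kN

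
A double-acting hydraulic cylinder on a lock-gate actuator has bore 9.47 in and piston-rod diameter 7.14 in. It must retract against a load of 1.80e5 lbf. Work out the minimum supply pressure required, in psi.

Rod-side annular area A_ann = π/4 × (9.47² − 7.14²) = 30.40 in^2
Retraction: pressure acts on the annular area.
P = F / A = 1.80e5 lbf / A

P ≈ 5920 psi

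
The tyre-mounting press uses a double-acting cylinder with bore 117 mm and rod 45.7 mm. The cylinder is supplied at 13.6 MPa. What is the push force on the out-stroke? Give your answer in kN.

Cap-side area A_cap = π/4 × (117 mm)² = 10750 mm^2
F = P × A_cap = 13.6 MPa × A_cap

F ≈ 146 kN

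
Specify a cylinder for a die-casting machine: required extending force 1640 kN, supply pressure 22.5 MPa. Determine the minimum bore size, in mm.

D ≈ 305 mm

Extension force acts on the full piston face: F = P × (π/4)D².
D = √(4F / (πP)) = √(4 × 1640 kN / (π × 22.5 MPa))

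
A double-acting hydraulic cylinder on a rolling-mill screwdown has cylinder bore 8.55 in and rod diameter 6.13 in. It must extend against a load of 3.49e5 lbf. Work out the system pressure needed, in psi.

P ≈ 6080 psi

Cap-side area A_cap = π/4 × (8.55 in)² = 57.41 in^2
P = F / A = 3.49e5 lbf / A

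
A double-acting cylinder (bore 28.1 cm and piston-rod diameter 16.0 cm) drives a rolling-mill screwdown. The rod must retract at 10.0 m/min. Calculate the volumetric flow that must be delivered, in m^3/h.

Q ≈ 25.1 m^3/h

Rod-side annular area A_ann = π/4 × (28.1² − 16.0²) = 419.1 cm^2
Q = A × v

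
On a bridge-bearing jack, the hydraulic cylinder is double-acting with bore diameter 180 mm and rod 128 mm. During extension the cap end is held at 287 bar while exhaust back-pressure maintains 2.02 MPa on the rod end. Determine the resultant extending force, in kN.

F ≈ 705 kN

Cap-side area A_cap = π/4 × (180 mm)² = 25450 mm^2
Rod-side annular area A_ann = π/4 × (180² − 128²) = 12580 mm^2
Net thrust = P_cap·A_cap − P_rod·A_ann = 730.3 kN − 25.41 kN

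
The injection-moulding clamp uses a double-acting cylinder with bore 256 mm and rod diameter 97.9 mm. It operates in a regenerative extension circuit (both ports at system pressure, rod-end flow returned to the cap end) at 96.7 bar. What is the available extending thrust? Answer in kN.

F ≈ 72.8 kN

With equal pressure on both faces, forces on the annular region cancel; the net push is pressure × rod cross-section.
Rod cross-section A_rod = π/4 × (97.9 mm)² = 7528 mm^2
F = P × A_rod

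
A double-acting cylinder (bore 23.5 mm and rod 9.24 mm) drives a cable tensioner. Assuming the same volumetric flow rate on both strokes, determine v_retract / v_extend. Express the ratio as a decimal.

Cap-side area A_cap = π/4 × (23.5 mm)² = 433.7 mm^2
Rod-side annular area A_ann = π/4 × (23.5² − 9.24²) = 366.7 mm^2
For equal Q, v ∝ 1/A, so v_ret/v_ext = A_cap/A_ann.

v_ret/v_ext ≈ 1.18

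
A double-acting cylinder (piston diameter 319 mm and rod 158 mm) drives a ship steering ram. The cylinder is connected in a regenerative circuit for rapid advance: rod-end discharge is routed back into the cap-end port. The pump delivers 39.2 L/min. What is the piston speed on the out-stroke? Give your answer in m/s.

In regeneration the rod-end outflow joins the pump flow into the cap end, so the net volume the pump must supply per unit advance equals the rod cross-section area.
Rod cross-section A_rod = π/4 × (158 mm)² = 19610 mm^2
v = Q_pump / A_rod

v ≈ 0.0333 m/s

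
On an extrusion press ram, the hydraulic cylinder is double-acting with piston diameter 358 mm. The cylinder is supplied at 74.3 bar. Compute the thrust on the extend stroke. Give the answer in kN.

F ≈ 748 kN

Cap-side area A_cap = π/4 × (358 mm)² = 1.007e5 mm^2
F = P × A_cap = 74.3 bar × A_cap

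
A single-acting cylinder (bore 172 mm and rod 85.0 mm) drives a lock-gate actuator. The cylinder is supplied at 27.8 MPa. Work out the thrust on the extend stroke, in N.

Cap-side area A_cap = π/4 × (172 mm)² = 23240 mm^2
F = P × A_cap = 27.8 MPa × A_cap

F ≈ 6.46e5 N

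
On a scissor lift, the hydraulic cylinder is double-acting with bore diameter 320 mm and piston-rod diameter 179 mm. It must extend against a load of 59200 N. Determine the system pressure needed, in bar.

Cap-side area A_cap = π/4 × (320 mm)² = 80420 mm^2
P = F / A = 59200 N / A

P ≈ 7.36 bar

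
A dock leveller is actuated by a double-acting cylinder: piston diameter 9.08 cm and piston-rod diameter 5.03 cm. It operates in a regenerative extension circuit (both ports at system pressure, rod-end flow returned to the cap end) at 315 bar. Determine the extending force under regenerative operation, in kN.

With equal pressure on both faces, forces on the annular region cancel; the net push is pressure × rod cross-section.
Rod cross-section A_rod = π/4 × (5.03 cm)² = 19.87 cm^2
F = P × A_rod

F ≈ 62.6 kN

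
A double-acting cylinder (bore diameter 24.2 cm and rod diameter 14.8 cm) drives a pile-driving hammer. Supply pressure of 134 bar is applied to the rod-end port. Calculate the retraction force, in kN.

Rod-side annular area A_ann = π/4 × (24.2² − 14.8²) = 287.9 cm^2
On retraction the pressure acts on the annular area (bore minus rod).
F = P × A_ann

F ≈ 386 kN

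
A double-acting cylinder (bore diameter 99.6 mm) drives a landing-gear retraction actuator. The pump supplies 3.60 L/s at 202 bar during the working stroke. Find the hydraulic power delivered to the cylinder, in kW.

W ≈ 72.7 kW

Hydraulic power = P × Q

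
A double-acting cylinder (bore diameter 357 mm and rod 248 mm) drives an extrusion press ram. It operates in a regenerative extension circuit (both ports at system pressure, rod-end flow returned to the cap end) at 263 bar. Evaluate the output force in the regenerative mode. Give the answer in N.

F ≈ 1.27e6 N

With equal pressure on both faces, forces on the annular region cancel; the net push is pressure × rod cross-section.
Rod cross-section A_rod = π/4 × (248 mm)² = 48310 mm^2
F = P × A_rod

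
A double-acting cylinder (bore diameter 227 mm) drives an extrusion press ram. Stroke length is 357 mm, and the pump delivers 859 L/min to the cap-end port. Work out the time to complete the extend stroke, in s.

Cap-side area A_cap = π/4 × (227 mm)² = 40470 mm^2
Swept volume V = A × L; t = V / Q = A·L / Q

t ≈ 1.01 s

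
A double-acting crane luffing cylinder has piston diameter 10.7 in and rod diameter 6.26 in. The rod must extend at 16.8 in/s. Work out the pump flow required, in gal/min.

Cap-side area A_cap = π/4 × (10.7 in)² = 89.92 in^2
Q = A × v

Q ≈ 392 gal/min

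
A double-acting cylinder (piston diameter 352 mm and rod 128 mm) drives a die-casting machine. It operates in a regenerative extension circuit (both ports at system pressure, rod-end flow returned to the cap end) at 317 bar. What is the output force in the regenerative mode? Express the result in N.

F ≈ 4.08e5 N

With equal pressure on both faces, forces on the annular region cancel; the net push is pressure × rod cross-section.
Rod cross-section A_rod = π/4 × (128 mm)² = 12870 mm^2
F = P × A_rod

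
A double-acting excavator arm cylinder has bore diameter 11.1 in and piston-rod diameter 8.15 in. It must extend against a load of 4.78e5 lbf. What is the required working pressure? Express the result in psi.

Cap-side area A_cap = π/4 × (11.1 in)² = 96.77 in^2
P = F / A = 4.78e5 lbf / A

P ≈ 4940 psi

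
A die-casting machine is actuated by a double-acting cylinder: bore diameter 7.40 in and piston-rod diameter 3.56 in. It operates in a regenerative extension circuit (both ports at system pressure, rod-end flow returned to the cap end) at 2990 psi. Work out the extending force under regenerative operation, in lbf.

With equal pressure on both faces, forces on the annular region cancel; the net push is pressure × rod cross-section.
Rod cross-section A_rod = π/4 × (3.56 in)² = 9.954 in^2
F = P × A_rod

F ≈ 29800 lbf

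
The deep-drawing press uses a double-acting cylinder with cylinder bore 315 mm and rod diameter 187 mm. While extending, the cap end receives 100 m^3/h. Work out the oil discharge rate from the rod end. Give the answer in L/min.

Q_out ≈ 1080 L/min

Cap-side area A_cap = π/4 × (315 mm)² = 77930 mm^2
Rod-side annular area A_ann = π/4 × (315² − 187²) = 50470 mm^2
Piston speed v = Q_in/A_cap; rod-end outflow Q_out = v × A_ann = Q_in × A_ann/A_cap.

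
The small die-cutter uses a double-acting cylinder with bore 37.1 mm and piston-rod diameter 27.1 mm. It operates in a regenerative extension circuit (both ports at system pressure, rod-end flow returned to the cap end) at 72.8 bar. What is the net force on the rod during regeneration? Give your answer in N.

With equal pressure on both faces, forces on the annular region cancel; the net push is pressure × rod cross-section.
Rod cross-section A_rod = π/4 × (27.1 mm)² = 576.8 mm^2
F = P × A_rod

F ≈ 4200 N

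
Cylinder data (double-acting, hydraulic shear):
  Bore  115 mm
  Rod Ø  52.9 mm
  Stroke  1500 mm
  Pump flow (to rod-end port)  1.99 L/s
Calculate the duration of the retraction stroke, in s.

Rod-side annular area A_ann = π/4 × (115² − 52.9²) = 8189 mm^2
Swept volume V = A × L; t = V / Q = A·L / Q

t ≈ 6.17 s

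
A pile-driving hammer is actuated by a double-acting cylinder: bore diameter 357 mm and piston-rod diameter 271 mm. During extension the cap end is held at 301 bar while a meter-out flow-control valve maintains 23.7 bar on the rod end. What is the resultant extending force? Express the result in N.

F ≈ 2.91e6 N

Cap-side area A_cap = π/4 × (357 mm)² = 1.001e5 mm^2
Rod-side annular area A_ann = π/4 × (357² − 271²) = 42420 mm^2
Net thrust = P_cap·A_cap − P_rod·A_ann = 3.013e6 N − 1.005e5 N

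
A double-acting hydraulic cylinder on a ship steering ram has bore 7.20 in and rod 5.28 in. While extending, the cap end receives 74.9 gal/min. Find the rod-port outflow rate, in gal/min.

Cap-side area A_cap = π/4 × (7.20 in)² = 40.72 in^2
Rod-side annular area A_ann = π/4 × (7.20² − 5.28²) = 18.82 in^2
Piston speed v = Q_in/A_cap; rod-end outflow Q_out = v × A_ann = Q_in × A_ann/A_cap.

Q_out ≈ 34.6 gal/min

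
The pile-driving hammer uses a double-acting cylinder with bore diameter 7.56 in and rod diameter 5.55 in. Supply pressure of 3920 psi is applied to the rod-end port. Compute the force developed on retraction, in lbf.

Rod-side annular area A_ann = π/4 × (7.56² − 5.55²) = 20.70 in^2
On retraction the pressure acts on the annular area (bore minus rod).
F = P × A_ann

F ≈ 81100 lbf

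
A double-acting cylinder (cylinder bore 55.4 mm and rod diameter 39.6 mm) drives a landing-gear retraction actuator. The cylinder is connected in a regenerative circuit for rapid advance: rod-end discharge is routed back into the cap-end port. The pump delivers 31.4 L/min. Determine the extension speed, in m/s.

In regeneration the rod-end outflow joins the pump flow into the cap end, so the net volume the pump must supply per unit advance equals the rod cross-section area.
Rod cross-section A_rod = π/4 × (39.6 mm)² = 1232 mm^2
v = Q_pump / A_rod

v ≈ 0.425 m/s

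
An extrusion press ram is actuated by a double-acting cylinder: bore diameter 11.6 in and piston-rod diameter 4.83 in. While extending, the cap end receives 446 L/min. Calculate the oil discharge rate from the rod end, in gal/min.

Q_out ≈ 97.4 gal/min

Cap-side area A_cap = π/4 × (11.6 in)² = 105.7 in^2
Rod-side annular area A_ann = π/4 × (11.6² − 4.83²) = 87.36 in^2
Piston speed v = Q_in/A_cap; rod-end outflow Q_out = v × A_ann = Q_in × A_ann/A_cap.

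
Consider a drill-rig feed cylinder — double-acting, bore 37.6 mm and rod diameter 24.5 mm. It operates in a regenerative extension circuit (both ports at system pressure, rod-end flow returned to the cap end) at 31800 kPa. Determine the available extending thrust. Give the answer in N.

F ≈ 15000 N

With equal pressure on both faces, forces on the annular region cancel; the net push is pressure × rod cross-section.
Rod cross-section A_rod = π/4 × (24.5 mm)² = 471.4 mm^2
F = P × A_rod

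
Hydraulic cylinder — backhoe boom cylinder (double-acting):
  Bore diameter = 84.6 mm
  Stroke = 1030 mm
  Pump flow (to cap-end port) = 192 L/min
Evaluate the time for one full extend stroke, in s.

t ≈ 1.81 s

Cap-side area A_cap = π/4 × (84.6 mm)² = 5621 mm^2
Swept volume V = A × L; t = V / Q = A·L / Q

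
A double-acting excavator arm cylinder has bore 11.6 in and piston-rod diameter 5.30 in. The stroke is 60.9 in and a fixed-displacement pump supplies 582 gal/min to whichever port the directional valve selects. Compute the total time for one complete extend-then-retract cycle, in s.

Cap-side area A_cap = π/4 × (11.6 in)² = 105.7 in^2
Rod-side annular area A_ann = π/4 × (11.6² − 5.30²) = 83.62 in^2
t_ext = A_cap·L/Q = 2.872 s
t_ret = A_ann·L/Q = 2.273 s
t_cycle = t_ext + t_ret

t ≈ 5.15 s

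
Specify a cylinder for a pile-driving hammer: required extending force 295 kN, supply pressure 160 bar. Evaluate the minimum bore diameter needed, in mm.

D ≈ 153 mm

Extension force acts on the full piston face: F = P × (π/4)D².
D = √(4F / (πP)) = √(4 × 295 kN / (π × 160 bar))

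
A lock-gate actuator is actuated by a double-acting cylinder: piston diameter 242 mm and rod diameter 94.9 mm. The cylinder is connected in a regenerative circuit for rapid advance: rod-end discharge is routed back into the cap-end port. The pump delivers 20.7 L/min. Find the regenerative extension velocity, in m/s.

v ≈ 0.0488 m/s

In regeneration the rod-end outflow joins the pump flow into the cap end, so the net volume the pump must supply per unit advance equals the rod cross-section area.
Rod cross-section A_rod = π/4 × (94.9 mm)² = 7073 mm^2
v = Q_pump / A_rod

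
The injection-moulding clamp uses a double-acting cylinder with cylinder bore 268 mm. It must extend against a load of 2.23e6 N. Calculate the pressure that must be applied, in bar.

Cap-side area A_cap = π/4 × (268 mm)² = 56410 mm^2
P = F / A = 2.23e6 N / A

P ≈ 395 bar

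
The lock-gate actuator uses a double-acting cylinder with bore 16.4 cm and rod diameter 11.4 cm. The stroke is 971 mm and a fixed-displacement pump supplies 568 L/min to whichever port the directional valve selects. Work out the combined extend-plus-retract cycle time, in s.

Cap-side area A_cap = π/4 × (16.4 cm)² = 211.2 cm^2
Rod-side annular area A_ann = π/4 × (16.4² − 11.4²) = 109.2 cm^2
t_ext = A_cap·L/Q = 2.167 s
t_ret = A_ann·L/Q = 1.120 s
t_cycle = t_ext + t_ret

t ≈ 3.29 s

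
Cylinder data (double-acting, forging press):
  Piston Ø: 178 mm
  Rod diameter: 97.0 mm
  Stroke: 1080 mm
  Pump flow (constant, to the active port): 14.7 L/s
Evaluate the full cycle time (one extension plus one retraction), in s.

t ≈ 3.11 s

Cap-side area A_cap = π/4 × (178 mm)² = 24880 mm^2
Rod-side annular area A_ann = π/4 × (178² − 97.0²) = 17490 mm^2
t_ext = A_cap·L/Q = 1.828 s
t_ret = A_ann·L/Q = 1.285 s
t_cycle = t_ext + t_ret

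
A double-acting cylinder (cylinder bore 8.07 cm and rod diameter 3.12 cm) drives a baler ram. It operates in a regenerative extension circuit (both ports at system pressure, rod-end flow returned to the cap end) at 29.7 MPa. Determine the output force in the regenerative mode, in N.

With equal pressure on both faces, forces on the annular region cancel; the net push is pressure × rod cross-section.
Rod cross-section A_rod = π/4 × (3.12 cm)² = 7.645 cm^2
F = P × A_rod

F ≈ 22700 N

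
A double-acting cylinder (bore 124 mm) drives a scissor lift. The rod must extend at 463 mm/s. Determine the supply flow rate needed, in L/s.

Q ≈ 5.59 L/s

Cap-side area A_cap = π/4 × (124 mm)² = 12080 mm^2
Q = A × v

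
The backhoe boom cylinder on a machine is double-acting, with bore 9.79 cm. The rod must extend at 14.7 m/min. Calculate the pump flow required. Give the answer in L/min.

Q ≈ 111 L/min

Cap-side area A_cap = π/4 × (9.79 cm)² = 75.28 cm^2
Q = A × v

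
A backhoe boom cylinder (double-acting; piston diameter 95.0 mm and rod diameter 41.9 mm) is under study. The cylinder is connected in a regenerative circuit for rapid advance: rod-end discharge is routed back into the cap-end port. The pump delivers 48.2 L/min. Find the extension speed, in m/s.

In regeneration the rod-end outflow joins the pump flow into the cap end, so the net volume the pump must supply per unit advance equals the rod cross-section area.
Rod cross-section A_rod = π/4 × (41.9 mm)² = 1379 mm^2
v = Q_pump / A_rod

v ≈ 0.583 m/s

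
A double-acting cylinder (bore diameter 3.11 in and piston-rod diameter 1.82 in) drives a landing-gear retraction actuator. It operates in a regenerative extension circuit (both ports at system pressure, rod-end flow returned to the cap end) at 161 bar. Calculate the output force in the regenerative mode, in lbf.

With equal pressure on both faces, forces on the annular region cancel; the net push is pressure × rod cross-section.
Rod cross-section A_rod = π/4 × (1.82 in)² = 2.602 in^2
F = P × A_rod

F ≈ 6070 lbf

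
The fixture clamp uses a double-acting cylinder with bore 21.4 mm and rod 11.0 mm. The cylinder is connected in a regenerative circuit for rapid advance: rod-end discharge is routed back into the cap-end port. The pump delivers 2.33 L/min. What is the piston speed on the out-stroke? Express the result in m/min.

In regeneration the rod-end outflow joins the pump flow into the cap end, so the net volume the pump must supply per unit advance equals the rod cross-section area.
Rod cross-section A_rod = π/4 × (11.0 mm)² = 95.03 mm^2
v = Q_pump / A_rod

v ≈ 24.5 m/min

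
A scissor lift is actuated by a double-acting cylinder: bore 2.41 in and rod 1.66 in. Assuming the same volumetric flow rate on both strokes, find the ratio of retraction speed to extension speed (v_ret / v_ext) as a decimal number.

Cap-side area A_cap = π/4 × (2.41 in)² = 4.562 in^2
Rod-side annular area A_ann = π/4 × (2.41² − 1.66²) = 2.397 in^2
For equal Q, v ∝ 1/A, so v_ret/v_ext = A_cap/A_ann.

v_ret/v_ext ≈ 1.90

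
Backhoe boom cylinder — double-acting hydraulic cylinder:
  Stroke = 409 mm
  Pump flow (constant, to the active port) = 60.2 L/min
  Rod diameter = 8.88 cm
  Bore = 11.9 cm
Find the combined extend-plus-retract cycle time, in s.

t ≈ 6.54 s

Cap-side area A_cap = π/4 × (11.9 cm)² = 111.2 cm^2
Rod-side annular area A_ann = π/4 × (11.9² − 8.88²) = 49.29 cm^2
t_ext = A_cap·L/Q = 4.534 s
t_ret = A_ann·L/Q = 2.009 s
t_cycle = t_ext + t_ret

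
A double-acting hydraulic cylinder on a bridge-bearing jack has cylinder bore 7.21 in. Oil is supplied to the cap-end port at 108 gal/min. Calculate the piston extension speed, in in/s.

v ≈ 10.2 in/s

Cap-side area A_cap = π/4 × (7.21 in)² = 40.83 in^2
v = Q / A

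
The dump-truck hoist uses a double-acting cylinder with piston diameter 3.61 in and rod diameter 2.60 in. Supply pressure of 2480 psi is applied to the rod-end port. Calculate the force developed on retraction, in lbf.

Rod-side annular area A_ann = π/4 × (3.61² − 2.60²) = 4.926 in^2
On retraction the pressure acts on the annular area (bore minus rod).
F = P × A_ann

F ≈ 12200 lbf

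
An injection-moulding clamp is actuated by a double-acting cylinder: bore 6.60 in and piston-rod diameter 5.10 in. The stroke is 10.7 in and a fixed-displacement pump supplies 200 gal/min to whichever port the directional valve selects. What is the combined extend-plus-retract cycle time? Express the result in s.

t ≈ 0.667 s

Cap-side area A_cap = π/4 × (6.60 in)² = 34.21 in^2
Rod-side annular area A_ann = π/4 × (6.60² − 5.10²) = 13.78 in^2
t_ext = A_cap·L/Q = 0.4754 s
t_ret = A_ann·L/Q = 0.1915 s
t_cycle = t_ext + t_ret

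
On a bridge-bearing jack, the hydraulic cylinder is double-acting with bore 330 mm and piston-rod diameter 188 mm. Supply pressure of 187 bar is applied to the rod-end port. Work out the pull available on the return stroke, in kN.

F ≈ 1080 kN

Rod-side annular area A_ann = π/4 × (330² − 188²) = 57770 mm^2
On retraction the pressure acts on the annular area (bore minus rod).
F = P × A_ann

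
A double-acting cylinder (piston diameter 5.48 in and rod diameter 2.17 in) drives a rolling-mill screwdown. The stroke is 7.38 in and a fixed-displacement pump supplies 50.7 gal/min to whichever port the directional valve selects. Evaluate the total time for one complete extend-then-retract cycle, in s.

Cap-side area A_cap = π/4 × (5.48 in)² = 23.59 in^2
Rod-side annular area A_ann = π/4 × (5.48² − 2.17²) = 19.89 in^2
t_ext = A_cap·L/Q = 0.8917 s
t_ret = A_ann·L/Q = 0.7519 s
t_cycle = t_ext + t_ret

t ≈ 1.64 s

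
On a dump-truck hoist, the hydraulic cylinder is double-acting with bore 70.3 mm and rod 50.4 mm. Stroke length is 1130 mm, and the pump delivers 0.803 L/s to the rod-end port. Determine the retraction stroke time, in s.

t ≈ 2.65 s

Rod-side annular area A_ann = π/4 × (70.3² − 50.4²) = 1886 mm^2
Swept volume V = A × L; t = V / Q = A·L / Q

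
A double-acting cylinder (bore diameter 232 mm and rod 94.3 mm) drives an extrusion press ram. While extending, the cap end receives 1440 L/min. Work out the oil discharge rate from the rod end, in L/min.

Cap-side area A_cap = π/4 × (232 mm)² = 42270 mm^2
Rod-side annular area A_ann = π/4 × (232² − 94.3²) = 35290 mm^2
Piston speed v = Q_in/A_cap; rod-end outflow Q_out = v × A_ann = Q_in × A_ann/A_cap.

Q_out ≈ 1200 L/min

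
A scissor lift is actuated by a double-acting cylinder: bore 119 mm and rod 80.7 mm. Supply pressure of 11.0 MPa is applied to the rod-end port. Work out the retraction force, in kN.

F ≈ 66.1 kN

Rod-side annular area A_ann = π/4 × (119² − 80.7²) = 6007 mm^2
On retraction the pressure acts on the annular area (bore minus rod).
F = P × A_ann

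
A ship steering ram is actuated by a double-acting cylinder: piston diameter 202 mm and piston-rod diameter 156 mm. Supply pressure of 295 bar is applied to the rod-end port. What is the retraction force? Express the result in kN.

F ≈ 382 kN

Rod-side annular area A_ann = π/4 × (202² − 156²) = 12930 mm^2
On retraction the pressure acts on the annular area (bore minus rod).
F = P × A_ann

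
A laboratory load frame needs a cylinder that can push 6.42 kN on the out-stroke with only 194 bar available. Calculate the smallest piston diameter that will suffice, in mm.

Extension force acts on the full piston face: F = P × (π/4)D².
D = √(4F / (πP)) = √(4 × 6.42 kN / (π × 194 bar))

D ≈ 20.5 mm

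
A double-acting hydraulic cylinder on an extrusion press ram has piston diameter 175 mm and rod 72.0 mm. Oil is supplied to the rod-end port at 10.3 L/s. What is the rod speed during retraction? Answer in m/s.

v ≈ 0.515 m/s

Rod-side annular area A_ann = π/4 × (175² − 72.0²) = 19980 mm^2
Flow into the rod-end port fills the annular volume.
v = Q / A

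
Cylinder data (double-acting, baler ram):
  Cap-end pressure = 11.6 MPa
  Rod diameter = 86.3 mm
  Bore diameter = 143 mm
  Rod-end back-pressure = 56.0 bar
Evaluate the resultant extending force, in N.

F ≈ 1.29e5 N

Cap-side area A_cap = π/4 × (143 mm)² = 16060 mm^2
Rod-side annular area A_ann = π/4 × (143² − 86.3²) = 10210 mm^2
Net thrust = P_cap·A_cap − P_rod·A_ann = 1.863e5 N − 57180 N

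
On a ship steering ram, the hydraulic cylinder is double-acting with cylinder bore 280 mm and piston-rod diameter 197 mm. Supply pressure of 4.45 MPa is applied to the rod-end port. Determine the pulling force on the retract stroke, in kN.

F ≈ 138 kN

Rod-side annular area A_ann = π/4 × (280² − 197²) = 31090 mm^2
On retraction the pressure acts on the annular area (bore minus rod).
F = P × A_ann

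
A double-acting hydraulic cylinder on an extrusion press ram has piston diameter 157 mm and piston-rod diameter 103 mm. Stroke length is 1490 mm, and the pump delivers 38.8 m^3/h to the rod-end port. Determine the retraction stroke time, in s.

t ≈ 1.52 s

Rod-side annular area A_ann = π/4 × (157² − 103²) = 11030 mm^2
Swept volume V = A × L; t = V / Q = A·L / Q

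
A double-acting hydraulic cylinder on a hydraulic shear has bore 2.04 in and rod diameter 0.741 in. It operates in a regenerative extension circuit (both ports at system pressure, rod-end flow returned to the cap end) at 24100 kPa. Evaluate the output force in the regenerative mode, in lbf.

With equal pressure on both faces, forces on the annular region cancel; the net push is pressure × rod cross-section.
Rod cross-section A_rod = π/4 × (0.741 in)² = 0.4312 in^2
F = P × A_rod

F ≈ 1510 lbf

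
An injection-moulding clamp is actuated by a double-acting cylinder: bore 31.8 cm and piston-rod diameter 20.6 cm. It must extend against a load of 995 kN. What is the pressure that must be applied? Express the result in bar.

Cap-side area A_cap = π/4 × (31.8 cm)² = 794.2 cm^2
P = F / A = 995 kN / A

P ≈ 125 bar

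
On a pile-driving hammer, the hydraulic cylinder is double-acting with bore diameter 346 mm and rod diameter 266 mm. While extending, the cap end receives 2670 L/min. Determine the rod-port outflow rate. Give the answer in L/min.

Q_out ≈ 1090 L/min

Cap-side area A_cap = π/4 × (346 mm)² = 94020 mm^2
Rod-side annular area A_ann = π/4 × (346² − 266²) = 38450 mm^2
Piston speed v = Q_in/A_cap; rod-end outflow Q_out = v × A_ann = Q_in × A_ann/A_cap.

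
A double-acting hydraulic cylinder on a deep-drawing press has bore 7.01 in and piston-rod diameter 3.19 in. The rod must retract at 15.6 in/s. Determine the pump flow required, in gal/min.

Rod-side annular area A_ann = π/4 × (7.01² − 3.19²) = 30.60 in^2
Q = A × v

Q ≈ 124 gal/min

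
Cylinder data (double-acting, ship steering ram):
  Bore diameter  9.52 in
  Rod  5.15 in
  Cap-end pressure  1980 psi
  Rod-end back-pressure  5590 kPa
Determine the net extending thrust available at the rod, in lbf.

F ≈ 1.00e5 lbf

Cap-side area A_cap = π/4 × (9.52 in)² = 71.18 in^2
Rod-side annular area A_ann = π/4 × (9.52² − 5.15²) = 50.35 in^2
Net thrust = P_cap·A_cap − P_rod·A_ann = 1.409e5 lbf − 40820 lbf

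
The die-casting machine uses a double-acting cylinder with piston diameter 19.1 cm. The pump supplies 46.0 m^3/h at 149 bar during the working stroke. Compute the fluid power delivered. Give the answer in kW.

W ≈ 190 kW

Hydraulic power = P × Q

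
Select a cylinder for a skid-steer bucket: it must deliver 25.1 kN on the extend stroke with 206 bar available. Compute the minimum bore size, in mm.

Extension force acts on the full piston face: F = P × (π/4)D².
D = √(4F / (πP)) = √(4 × 25.1 kN / (π × 206 bar))

D ≈ 39.4 mm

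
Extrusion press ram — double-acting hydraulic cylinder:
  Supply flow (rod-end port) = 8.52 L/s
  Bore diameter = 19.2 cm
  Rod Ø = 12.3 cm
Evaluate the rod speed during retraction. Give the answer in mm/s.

Rod-side annular area A_ann = π/4 × (19.2² − 12.3²) = 170.7 cm^2
Flow into the rod-end port fills the annular volume.
v = Q / A

v ≈ 499 mm/s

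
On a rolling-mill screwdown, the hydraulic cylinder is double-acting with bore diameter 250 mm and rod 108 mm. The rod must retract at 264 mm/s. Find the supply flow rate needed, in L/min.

Rod-side annular area A_ann = π/4 × (250² − 108²) = 39930 mm^2
Q = A × v

Q ≈ 632 L/min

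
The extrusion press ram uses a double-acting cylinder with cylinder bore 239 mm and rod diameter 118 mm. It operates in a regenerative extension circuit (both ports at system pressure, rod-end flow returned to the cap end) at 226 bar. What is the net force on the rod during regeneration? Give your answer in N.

F ≈ 2.47e5 N

With equal pressure on both faces, forces on the annular region cancel; the net push is pressure × rod cross-section.
Rod cross-section A_rod = π/4 × (118 mm)² = 10940 mm^2
F = P × A_rod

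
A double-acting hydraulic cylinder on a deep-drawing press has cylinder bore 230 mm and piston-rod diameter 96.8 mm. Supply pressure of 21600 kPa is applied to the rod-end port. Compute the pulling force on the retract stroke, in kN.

F ≈ 738 kN

Rod-side annular area A_ann = π/4 × (230² − 96.8²) = 34190 mm^2
On retraction the pressure acts on the annular area (bore minus rod).
F = P × A_ann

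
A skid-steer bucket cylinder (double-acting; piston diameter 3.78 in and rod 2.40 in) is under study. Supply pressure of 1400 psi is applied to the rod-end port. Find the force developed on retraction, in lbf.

F ≈ 9380 lbf

Rod-side annular area A_ann = π/4 × (3.78² − 2.40²) = 6.698 in^2
On retraction the pressure acts on the annular area (bore minus rod).
F = P × A_ann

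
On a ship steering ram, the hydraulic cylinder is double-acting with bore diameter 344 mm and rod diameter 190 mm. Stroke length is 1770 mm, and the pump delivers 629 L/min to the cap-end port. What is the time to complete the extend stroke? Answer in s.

Cap-side area A_cap = π/4 × (344 mm)² = 92940 mm^2
Swept volume V = A × L; t = V / Q = A·L / Q

t ≈ 15.7 s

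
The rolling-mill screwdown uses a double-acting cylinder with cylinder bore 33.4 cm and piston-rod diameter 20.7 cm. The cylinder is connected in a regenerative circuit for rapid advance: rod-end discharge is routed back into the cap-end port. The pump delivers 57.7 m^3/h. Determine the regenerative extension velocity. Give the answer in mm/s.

In regeneration the rod-end outflow joins the pump flow into the cap end, so the net volume the pump must supply per unit advance equals the rod cross-section area.
Rod cross-section A_rod = π/4 × (20.7 cm)² = 336.5 cm^2
v = Q_pump / A_rod

v ≈ 476 mm/s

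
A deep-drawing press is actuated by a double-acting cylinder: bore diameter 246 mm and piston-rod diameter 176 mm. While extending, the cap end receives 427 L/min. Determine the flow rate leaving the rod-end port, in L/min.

Cap-side area A_cap = π/4 × (246 mm)² = 47530 mm^2
Rod-side annular area A_ann = π/4 × (246² − 176²) = 23200 mm^2
Piston speed v = Q_in/A_cap; rod-end outflow Q_out = v × A_ann = Q_in × A_ann/A_cap.

Q_out ≈ 208 L/min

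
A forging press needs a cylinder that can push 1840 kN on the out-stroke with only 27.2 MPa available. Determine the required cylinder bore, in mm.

Extension force acts on the full piston face: F = P × (π/4)D².
D = √(4F / (πP)) = √(4 × 1840 kN / (π × 27.2 MPa))

D ≈ 293 mm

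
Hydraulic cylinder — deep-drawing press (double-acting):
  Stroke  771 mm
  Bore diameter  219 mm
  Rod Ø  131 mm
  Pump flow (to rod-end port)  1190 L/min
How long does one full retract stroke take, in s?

t ≈ 0.940 s

Rod-side annular area A_ann = π/4 × (219² − 131²) = 24190 mm^2
Swept volume V = A × L; t = V / Q = A·L / Q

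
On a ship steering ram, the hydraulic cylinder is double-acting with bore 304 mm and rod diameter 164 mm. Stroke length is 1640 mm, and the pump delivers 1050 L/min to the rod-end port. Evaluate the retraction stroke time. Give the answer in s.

t ≈ 4.82 s

Rod-side annular area A_ann = π/4 × (304² − 164²) = 51460 mm^2
Swept volume V = A × L; t = V / Q = A·L / Q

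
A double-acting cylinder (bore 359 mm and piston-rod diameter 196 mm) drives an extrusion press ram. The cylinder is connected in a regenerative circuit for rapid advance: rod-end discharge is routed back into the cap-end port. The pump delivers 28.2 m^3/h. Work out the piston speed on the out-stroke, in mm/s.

v ≈ 260 mm/s

In regeneration the rod-end outflow joins the pump flow into the cap end, so the net volume the pump must supply per unit advance equals the rod cross-section area.
Rod cross-section A_rod = π/4 × (196 mm)² = 30170 mm^2
v = Q_pump / A_rod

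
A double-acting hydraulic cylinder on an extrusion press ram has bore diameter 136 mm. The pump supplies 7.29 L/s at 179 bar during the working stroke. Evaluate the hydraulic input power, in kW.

W ≈ 130 kW

Hydraulic power = P × Q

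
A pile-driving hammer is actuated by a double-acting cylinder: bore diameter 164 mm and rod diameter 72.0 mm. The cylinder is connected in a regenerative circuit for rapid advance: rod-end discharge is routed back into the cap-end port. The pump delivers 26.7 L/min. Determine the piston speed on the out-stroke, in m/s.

v ≈ 0.109 m/s

In regeneration the rod-end outflow joins the pump flow into the cap end, so the net volume the pump must supply per unit advance equals the rod cross-section area.
Rod cross-section A_rod = π/4 × (72.0 mm)² = 4072 mm^2
v = Q_pump / A_rod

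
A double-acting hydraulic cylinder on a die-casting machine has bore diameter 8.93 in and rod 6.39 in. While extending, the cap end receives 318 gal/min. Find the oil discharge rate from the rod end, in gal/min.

Cap-side area A_cap = π/4 × (8.93 in)² = 62.63 in^2
Rod-side annular area A_ann = π/4 × (8.93² − 6.39²) = 30.56 in^2
Piston speed v = Q_in/A_cap; rod-end outflow Q_out = v × A_ann = Q_in × A_ann/A_cap.

Q_out ≈ 155 gal/min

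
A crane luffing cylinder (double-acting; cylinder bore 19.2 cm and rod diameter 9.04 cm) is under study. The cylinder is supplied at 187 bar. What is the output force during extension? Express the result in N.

F ≈ 5.41e5 N

Cap-side area A_cap = π/4 × (19.2 cm)² = 289.5 cm^2
F = P × A_cap = 187 bar × A_cap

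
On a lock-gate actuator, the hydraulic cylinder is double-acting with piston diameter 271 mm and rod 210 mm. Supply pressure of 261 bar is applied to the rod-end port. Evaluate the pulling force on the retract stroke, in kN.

Rod-side annular area A_ann = π/4 × (271² − 210²) = 23040 mm^2
On retraction the pressure acts on the annular area (bore minus rod).
F = P × A_ann

F ≈ 601 kN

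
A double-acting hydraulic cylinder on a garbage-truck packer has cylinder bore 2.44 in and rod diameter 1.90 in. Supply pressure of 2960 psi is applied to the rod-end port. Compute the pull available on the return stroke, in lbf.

Rod-side annular area A_ann = π/4 × (2.44² − 1.90²) = 1.841 in^2
On retraction the pressure acts on the annular area (bore minus rod).
F = P × A_ann

F ≈ 5450 lbf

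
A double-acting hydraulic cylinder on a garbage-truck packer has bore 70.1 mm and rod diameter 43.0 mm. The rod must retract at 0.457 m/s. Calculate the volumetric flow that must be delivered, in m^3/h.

Q ≈ 3.96 m^3/h

Rod-side annular area A_ann = π/4 × (70.1² − 43.0²) = 2407 mm^2
Q = A × v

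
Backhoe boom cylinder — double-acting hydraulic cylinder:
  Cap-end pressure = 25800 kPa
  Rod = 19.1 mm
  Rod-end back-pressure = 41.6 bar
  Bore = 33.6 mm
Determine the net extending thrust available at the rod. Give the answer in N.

F ≈ 20400 N

Cap-side area A_cap = π/4 × (33.6 mm)² = 886.7 mm^2
Rod-side annular area A_ann = π/4 × (33.6² − 19.1²) = 600.2 mm^2
Net thrust = P_cap·A_cap − P_rod·A_ann = 22880 N − 2497 N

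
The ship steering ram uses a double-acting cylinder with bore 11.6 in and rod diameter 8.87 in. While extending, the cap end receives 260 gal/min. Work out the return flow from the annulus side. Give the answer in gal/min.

Q_out ≈ 108 gal/min

Cap-side area A_cap = π/4 × (11.6 in)² = 105.7 in^2
Rod-side annular area A_ann = π/4 × (11.6² − 8.87²) = 43.89 in^2
Piston speed v = Q_in/A_cap; rod-end outflow Q_out = v × A_ann = Q_in × A_ann/A_cap.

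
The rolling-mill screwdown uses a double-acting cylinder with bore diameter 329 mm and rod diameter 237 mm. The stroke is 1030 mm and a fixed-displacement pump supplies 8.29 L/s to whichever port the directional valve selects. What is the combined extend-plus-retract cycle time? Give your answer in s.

t ≈ 15.6 s

Cap-side area A_cap = π/4 × (329 mm)² = 85010 mm^2
Rod-side annular area A_ann = π/4 × (329² − 237²) = 40900 mm^2
t_ext = A_cap·L/Q = 10.56 s
t_ret = A_ann·L/Q = 5.081 s
t_cycle = t_ext + t_ret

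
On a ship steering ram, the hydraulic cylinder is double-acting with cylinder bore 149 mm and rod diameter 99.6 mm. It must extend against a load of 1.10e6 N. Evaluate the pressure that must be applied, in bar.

Cap-side area A_cap = π/4 × (149 mm)² = 17440 mm^2
P = F / A = 1.10e6 N / A

P ≈ 631 bar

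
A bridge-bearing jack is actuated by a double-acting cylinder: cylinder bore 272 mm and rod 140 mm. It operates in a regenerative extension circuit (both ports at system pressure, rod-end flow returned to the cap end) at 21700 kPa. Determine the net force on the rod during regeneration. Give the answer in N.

F ≈ 3.34e5 N

With equal pressure on both faces, forces on the annular region cancel; the net push is pressure × rod cross-section.
Rod cross-section A_rod = π/4 × (140 mm)² = 15390 mm^2
F = P × A_rod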